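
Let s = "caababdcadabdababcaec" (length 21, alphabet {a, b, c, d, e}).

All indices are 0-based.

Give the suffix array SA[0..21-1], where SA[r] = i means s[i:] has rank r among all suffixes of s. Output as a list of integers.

[1, 13, 2, 15, 10, 4, 8, 18, 14, 3, 16, 11, 5, 20, 0, 7, 17, 12, 9, 6, 19]

rank→(start, suffix):
  0 → (1, 'aababdcadabdababcaec')
  1 → (13, 'ababcaec')
  2 → (2, 'ababdcadabdababcaec')
  3 → (15, 'abcaec')
  4 → (10, 'abdababcaec')
  5 → (4, 'abdcadabdababcaec')
  6 → (8, 'adabdababcaec')
  7 → (18, 'aec')
  8 → (14, 'babcaec')
  9 → (3, 'babdcadabdababcaec')
  10 → (16, 'bcaec')
  11 → (11, 'bdababcaec')
  12 → (5, 'bdcadabdababcaec')
  13 → (20, 'c')
  14 → (0, 'caababdcadabdababcaec')
  15 → (7, 'cadabdababcaec')
  16 → (17, 'caec')
  17 → (12, 'dababcaec')
  18 → (9, 'dabdababcaec')
  19 → (6, 'dcadabdababcaec')
  20 → (19, 'ec')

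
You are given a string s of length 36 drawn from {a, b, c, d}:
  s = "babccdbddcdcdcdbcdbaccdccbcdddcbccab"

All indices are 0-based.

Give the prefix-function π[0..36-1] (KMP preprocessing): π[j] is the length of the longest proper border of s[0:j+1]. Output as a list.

[0, 0, 1, 0, 0, 0, 1, 0, 0, 0, 0, 0, 0, 0, 0, 1, 0, 0, 1, 2, 0, 0, 0, 0, 0, 1, 0, 0, 0, 0, 0, 1, 0, 0, 0, 1]

π[0] = 0
j=1 s[j]='a': π[1]=0 (border '')
j=2 s[j]='b': π[2]=1 (border 'b')
j=3 s[j]='c': k: 1→0; π[3]=0 (border '')
j=4 s[j]='c': π[4]=0 (border '')
j=5 s[j]='d': π[5]=0 (border '')
j=6 s[j]='b': π[6]=1 (border 'b')
j=7 s[j]='d': k: 1→0; π[7]=0 (border '')
j=8 s[j]='d': π[8]=0 (border '')
j=9 s[j]='c': π[9]=0 (border '')
j=10 s[j]='d': π[10]=0 (border '')
j=11 s[j]='c': π[11]=0 (border '')
j=12 s[j]='d': π[12]=0 (border '')
j=13 s[j]='c': π[13]=0 (border '')
j=14 s[j]='d': π[14]=0 (border '')
j=15 s[j]='b': π[15]=1 (border 'b')
j=16 s[j]='c': k: 1→0; π[16]=0 (border '')
j=17 s[j]='d': π[17]=0 (border '')
j=18 s[j]='b': π[18]=1 (border 'b')
j=19 s[j]='a': π[19]=2 (border 'ba')
j=20 s[j]='c': k: 2→0; π[20]=0 (border '')
j=21 s[j]='c': π[21]=0 (border '')
j=22 s[j]='d': π[22]=0 (border '')
j=23 s[j]='c': π[23]=0 (border '')
j=24 s[j]='c': π[24]=0 (border '')
j=25 s[j]='b': π[25]=1 (border 'b')
j=26 s[j]='c': k: 1→0; π[26]=0 (border '')
j=27 s[j]='d': π[27]=0 (border '')
j=28 s[j]='d': π[28]=0 (border '')
j=29 s[j]='d': π[29]=0 (border '')
j=30 s[j]='c': π[30]=0 (border '')
j=31 s[j]='b': π[31]=1 (border 'b')
j=32 s[j]='c': k: 1→0; π[32]=0 (border '')
j=33 s[j]='c': π[33]=0 (border '')
j=34 s[j]='a': π[34]=0 (border '')
j=35 s[j]='b': π[35]=1 (border 'b')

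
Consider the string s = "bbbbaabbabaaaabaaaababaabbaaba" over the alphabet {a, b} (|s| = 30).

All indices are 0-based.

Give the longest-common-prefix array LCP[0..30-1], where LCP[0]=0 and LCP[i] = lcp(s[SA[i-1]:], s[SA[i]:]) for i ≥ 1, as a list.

sorted suffixes:
  #0 SA[0]=29  'a'
  #1 SA[1]=10  'aaaabaaaababaabbaaba'
  #2 SA[2]=15  'aaaababaabbaaba'
  #3 SA[3]=11  'aaabaaaababaabbaaba'
  #4 SA[4]=16  'aaababaabbaaba'
  #5 SA[5]=26  'aaba'
  #6 SA[6]=12  'aabaaaababaabbaaba'
  #7 SA[7]=17  'aababaabbaaba'
  #8 SA[8]=22  'aabbaaba'
  #9 SA[9]=4  'aabbabaaaabaaaababaabbaaba'
  #10 SA[10]=27  'aba'
  #11 SA[11]=8  'abaaaabaaaababaabbaaba'
  #12 SA[12]=13  'abaaaababaabbaaba'
  #13 SA[13]=20  'abaabbaaba'
  #14 SA[14]=18  'ababaabbaaba'
  #15 SA[15]=23  'abbaaba'
  #16 SA[16]=5  'abbabaaaabaaaababaabbaaba'
  #17 SA[17]=28  'ba'
  #18 SA[18]=9  'baaaabaaaababaabbaaba'
  #19 SA[19]=14  'baaaababaabbaaba'
  #20 SA[20]=25  'baaba'
  #21 SA[21]=21  'baabbaaba'
  #22 SA[22]=3  'baabbabaaaabaaaababaabbaaba'
  #23 SA[23]=7  'babaaaabaaaababaabbaaba'
  #24 SA[24]=19  'babaabbaaba'
  #25 SA[25]=24  'bbaaba'
  #26 SA[26]=2  'bbaabbabaaaabaaaababaabbaaba'
  #27 SA[27]=6  'bbabaaaabaaaababaabbaaba'
  #28 SA[28]=1  'bbbaabbabaaaabaaaababaabbaaba'
  #29 SA[29]=0  'bbbbaabbabaaaabaaaababaabbaaba'

SA = [29, 10, 15, 11, 16, 26, 12, 17, 22, 4, 27, 8, 13, 20, 18, 23, 5, 28, 9, 14, 25, 21, 3, 7, 19, 24, 2, 6, 1, 0]
[i] adj suffixes → lcp
  [1] 29/10 → 1 ('a')
  [2] 10/15 → 6 ('aaaaba')
  [3] 15/11 → 3 ('aaa')
  [4] 11/16 → 5 ('aaaba')
  [5] 16/26 → 2 ('aa')
  [6] 26/12 → 4 ('aaba')
  [7] 12/17 → 4 ('aaba')
  [8] 17/22 → 3 ('aab')
  [9] 22/4 → 5 ('aabba')
  [10] 4/27 → 1 ('a')
  [11] 27/8 → 3 ('aba')
  [12] 8/13 → 8 ('abaaaaba')
  [13] 13/20 → 4 ('abaa')
  [14] 20/18 → 3 ('aba')
  [15] 18/23 → 2 ('ab')
  [16] 23/5 → 4 ('abba')
  [17] 5/28 → 0 ('')
  [18] 28/9 → 2 ('ba')
  [19] 9/14 → 7 ('baaaaba')
  [20] 14/25 → 3 ('baa')
  [21] 25/21 → 4 ('baab')
  [22] 21/3 → 6 ('baabba')
  [23] 3/7 → 2 ('ba')
  [24] 7/19 → 5 ('babaa')
  [25] 19/24 → 1 ('b')
  [26] 24/2 → 5 ('bbaab')
  [27] 2/6 → 3 ('bba')
  [28] 6/1 → 2 ('bb')
  [29] 1/0 → 3 ('bbb')

[0, 1, 6, 3, 5, 2, 4, 4, 3, 5, 1, 3, 8, 4, 3, 2, 4, 0, 2, 7, 3, 4, 6, 2, 5, 1, 5, 3, 2, 3]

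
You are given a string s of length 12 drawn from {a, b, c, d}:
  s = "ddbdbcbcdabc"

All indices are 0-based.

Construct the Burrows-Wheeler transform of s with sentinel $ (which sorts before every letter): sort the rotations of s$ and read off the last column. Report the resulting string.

rank  rotation       last
    0  $ddbdbcbcdabc  c
    1  abc$ddbdbcbcd  d
    2  bc$ddbdbcbcda  a
    3  bcbcdabc$ddbd  d
    4  bcdabc$ddbdbc  c
    5  bdbcbcdabc$dd  d
    6  c$ddbdbcbcdab  b
    7  cbcdabc$ddbdb  b
    8  cdabc$ddbdbcb  b
    9  dabc$ddbdbcbc  c
   10  dbcbcdabc$ddb  b
   11  dbdbcbcdabc$d  d
   12  ddbdbcbcdabc$  $

cdadcdbbbcbd$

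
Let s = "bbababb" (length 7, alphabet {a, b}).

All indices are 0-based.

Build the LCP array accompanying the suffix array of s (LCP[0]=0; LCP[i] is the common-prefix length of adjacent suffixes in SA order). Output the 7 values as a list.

[0, 2, 0, 1, 3, 1, 2]

sorted suffixes:
  #0 SA[0]=2  'ababb'
  #1 SA[1]=4  'abb'
  #2 SA[2]=6  'b'
  #3 SA[3]=1  'bababb'
  #4 SA[4]=3  'babb'
  #5 SA[5]=5  'bb'
  #6 SA[6]=0  'bbababb'

SA = [2, 4, 6, 1, 3, 5, 0]
i: (SA[i-1],SA[i]) lcp shared
  1: (2,4) 2 'ab'
  2: (4,6) 0 ''
  3: (6,1) 1 'b'
  4: (1,3) 3 'bab'
  5: (3,5) 1 'b'
  6: (5,0) 2 'bb'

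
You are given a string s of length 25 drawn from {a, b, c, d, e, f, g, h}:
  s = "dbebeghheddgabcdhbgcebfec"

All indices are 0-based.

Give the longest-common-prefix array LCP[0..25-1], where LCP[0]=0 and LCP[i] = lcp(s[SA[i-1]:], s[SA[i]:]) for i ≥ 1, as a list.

[0, 0, 1, 2, 1, 1, 0, 1, 1, 0, 1, 1, 1, 0, 2, 1, 1, 1, 0, 0, 1, 1, 0, 1, 1]

rank | idx | suffix
   0 |  12 | abcdhbgcebfec
   1 |  13 | bcdhbgcebfec
   2 |   1 | bebeghheddgabcdhbgcebfec
   3 |   3 | beghheddgabcdhbgcebfec
   4 |  21 | bfec
   5 |  17 | bgcebfec
   6 |  24 | c
   7 |  14 | cdhbgcebfec
   8 |  19 | cebfec
   9 |   0 | dbebeghheddgabcdhbgcebfec
  10 |   9 | ddgabcdhbgcebfec
  11 |  10 | dgabcdhbgcebfec
  12 |  15 | dhbgcebfec
  13 |   2 | ebeghheddgabcdhbgcebfec
  14 |  20 | ebfec
  15 |  23 | ec
  16 |   8 | eddgabcdhbgcebfec
  17 |   4 | eghheddgabcdhbgcebfec
  18 |  22 | fec
  19 |  11 | gabcdhbgcebfec
  20 |  18 | gcebfec
  21 |   5 | ghheddgabcdhbgcebfec
  22 |  16 | hbgcebfec
  23 |   7 | heddgabcdhbgcebfec
  24 |   6 | hheddgabcdhbgcebfec

SA = [12, 13, 1, 3, 21, 17, 24, 14, 19, 0, 9, 10, 15, 2, 20, 23, 8, 4, 22, 11, 18, 5, 16, 7, 6]
rank  pair      lcp
   1  s[12:],s[13:]  0  ''
   2  s[13:],s[1:]  1  'b'
   3  s[1:],s[3:]  2  'be'
   4  s[3:],s[21:]  1  'b'
   5  s[21:],s[17:]  1  'b'
   6  s[17:],s[24:]  0  ''
   7  s[24:],s[14:]  1  'c'
   8  s[14:],s[19:]  1  'c'
   9  s[19:],s[0:]  0  ''
  10  s[0:],s[9:]  1  'd'
  11  s[9:],s[10:]  1  'd'
  12  s[10:],s[15:]  1  'd'
  13  s[15:],s[2:]  0  ''
  14  s[2:],s[20:]  2  'eb'
  15  s[20:],s[23:]  1  'e'
  16  s[23:],s[8:]  1  'e'
  17  s[8:],s[4:]  1  'e'
  18  s[4:],s[22:]  0  ''
  19  s[22:],s[11:]  0  ''
  20  s[11:],s[18:]  1  'g'
  21  s[18:],s[5:]  1  'g'
  22  s[5:],s[16:]  0  ''
  23  s[16:],s[7:]  1  'h'
  24  s[7:],s[6:]  1  'h'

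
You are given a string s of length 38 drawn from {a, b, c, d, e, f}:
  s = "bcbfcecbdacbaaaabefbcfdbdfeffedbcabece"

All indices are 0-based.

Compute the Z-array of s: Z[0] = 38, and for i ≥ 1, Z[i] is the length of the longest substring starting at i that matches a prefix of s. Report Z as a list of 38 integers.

[38, 0, 1, 0, 0, 0, 0, 1, 0, 0, 0, 1, 0, 0, 0, 0, 1, 0, 0, 2, 0, 0, 0, 1, 0, 0, 0, 0, 0, 0, 0, 2, 0, 0, 1, 0, 0, 0]

Z[0]=38
i=1: outside box; Z[1]=0
i=2: outside box; Z[2]=1 grow→box=[2,3)
i=3: outside box; Z[3]=0
i=4: outside box; Z[4]=0
i=5: outside box; Z[5]=0
i=6: outside box; Z[6]=0
i=7: outside box; Z[7]=1 grow→box=[7,8)
i=8: outside box; Z[8]=0
i=9: outside box; Z[9]=0
i=10: outside box; Z[10]=0
i=11: outside box; Z[11]=1 grow→box=[11,12)
i=12: outside box; Z[12]=0
i=13: outside box; Z[13]=0
i=14: outside box; Z[14]=0
i=15: outside box; Z[15]=0
i=16: outside box; Z[16]=1 grow→box=[16,17)
i=17: outside box; Z[17]=0
i=18: outside box; Z[18]=0
i=19: outside box; Z[19]=2 grow→box=[19,21)
i=20: min(r-i=1, Z[1]=0)=0; Z[20]=0
i=21: outside box; Z[21]=0
i=22: outside box; Z[22]=0
i=23: outside box; Z[23]=1 grow→box=[23,24)
i=24: outside box; Z[24]=0
i=25: outside box; Z[25]=0
i=26: outside box; Z[26]=0
i=27: outside box; Z[27]=0
i=28: outside box; Z[28]=0
i=29: outside box; Z[29]=0
i=30: outside box; Z[30]=0
i=31: outside box; Z[31]=2 grow→box=[31,33)
i=32: min(r-i=1, Z[1]=0)=0; Z[32]=0
i=33: outside box; Z[33]=0
i=34: outside box; Z[34]=1 grow→box=[34,35)
i=35: outside box; Z[35]=0
i=36: outside box; Z[36]=0
i=37: outside box; Z[37]=0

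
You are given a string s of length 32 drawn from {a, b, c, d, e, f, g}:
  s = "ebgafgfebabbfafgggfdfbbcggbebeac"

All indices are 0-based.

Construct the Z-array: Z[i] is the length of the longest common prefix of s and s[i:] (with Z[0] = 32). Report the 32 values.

Z[0]=32
i=1: i≥r, start 0; Z[1]=0
i=2: i≥r, start 0; Z[2]=0
i=3: i≥r, start 0; Z[3]=0
i=4: i≥r, start 0; Z[4]=0
i=5: i≥r, start 0; Z[5]=0
i=6: i≥r, start 0; Z[6]=0
i=7: i≥r, start 0; Z[7]=2 scan→box=[7,9)
i=8: min(r-i=1, Z[1]=0)=0; Z[8]=0
i=9: i≥r, start 0; Z[9]=0
i=10: i≥r, start 0; Z[10]=0
i=11: i≥r, start 0; Z[11]=0
i=12: i≥r, start 0; Z[12]=0
i=13: i≥r, start 0; Z[13]=0
i=14: i≥r, start 0; Z[14]=0
i=15: i≥r, start 0; Z[15]=0
i=16: i≥r, start 0; Z[16]=0
i=17: i≥r, start 0; Z[17]=0
i=18: i≥r, start 0; Z[18]=0
i=19: i≥r, start 0; Z[19]=0
i=20: i≥r, start 0; Z[20]=0
i=21: i≥r, start 0; Z[21]=0
i=22: i≥r, start 0; Z[22]=0
i=23: i≥r, start 0; Z[23]=0
i=24: i≥r, start 0; Z[24]=0
i=25: i≥r, start 0; Z[25]=0
i=26: i≥r, start 0; Z[26]=0
i=27: i≥r, start 0; Z[27]=2 scan→box=[27,29)
i=28: min(r-i=1, Z[1]=0)=0; Z[28]=0
i=29: i≥r, start 0; Z[29]=1 scan→box=[29,30)
i=30: i≥r, start 0; Z[30]=0
i=31: i≥r, start 0; Z[31]=0

[32, 0, 0, 0, 0, 0, 0, 2, 0, 0, 0, 0, 0, 0, 0, 0, 0, 0, 0, 0, 0, 0, 0, 0, 0, 0, 0, 2, 0, 1, 0, 0]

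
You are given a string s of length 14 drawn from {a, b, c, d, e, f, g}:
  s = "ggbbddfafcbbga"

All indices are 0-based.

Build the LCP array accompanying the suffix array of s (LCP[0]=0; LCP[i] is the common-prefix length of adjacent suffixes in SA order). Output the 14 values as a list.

rank | idx | suffix
   0 |  13 | a
   1 |   7 | afcbbga
   2 |   2 | bbddfafcbbga
   3 |  10 | bbga
   4 |   3 | bddfafcbbga
   5 |  11 | bga
   6 |   9 | cbbga
   7 |   4 | ddfafcbbga
   8 |   5 | dfafcbbga
   9 |   6 | fafcbbga
  10 |   8 | fcbbga
  11 |  12 | ga
  12 |   1 | gbbddfafcbbga
  13 |   0 | ggbbddfafcbbga

SA = [13, 7, 2, 10, 3, 11, 9, 4, 5, 6, 8, 12, 1, 0]
[i] adj suffixes → lcp
  [1] 13/7 → 1 ('a')
  [2] 7/2 → 0 ('')
  [3] 2/10 → 2 ('bb')
  [4] 10/3 → 1 ('b')
  [5] 3/11 → 1 ('b')
  [6] 11/9 → 0 ('')
  [7] 9/4 → 0 ('')
  [8] 4/5 → 1 ('d')
  [9] 5/6 → 0 ('')
  [10] 6/8 → 1 ('f')
  [11] 8/12 → 0 ('')
  [12] 12/1 → 1 ('g')
  [13] 1/0 → 1 ('g')

[0, 1, 0, 2, 1, 1, 0, 0, 1, 0, 1, 0, 1, 1]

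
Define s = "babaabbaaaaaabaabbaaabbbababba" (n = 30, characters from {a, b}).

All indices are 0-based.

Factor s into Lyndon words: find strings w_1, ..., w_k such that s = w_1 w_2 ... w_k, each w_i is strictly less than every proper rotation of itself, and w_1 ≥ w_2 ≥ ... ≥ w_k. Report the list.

emit factor 1: 'b' (i=0, period=1)
emit factor 2: 'ab' (i=1, period=2)
emit factor 3: 'aabb' (i=3, period=4)
emit factor 4: 'aaaaaabaabbaaabbbababb' (i=7, period=22)
emit factor 5: 'a' (i=29, period=1)

["b", "ab", "aabb", "aaaaaabaabbaaabbbababb", "a"]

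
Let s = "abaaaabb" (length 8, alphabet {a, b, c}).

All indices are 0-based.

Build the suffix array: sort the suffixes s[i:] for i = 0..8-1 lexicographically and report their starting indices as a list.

sorted suffixes:
  #0 SA[0]=2  'aaaabb'
  #1 SA[1]=3  'aaabb'
  #2 SA[2]=4  'aabb'
  #3 SA[3]=0  'abaaaabb'
  #4 SA[4]=5  'abb'
  #5 SA[5]=7  'b'
  #6 SA[6]=1  'baaaabb'
  #7 SA[7]=6  'bb'

[2, 3, 4, 0, 5, 7, 1, 6]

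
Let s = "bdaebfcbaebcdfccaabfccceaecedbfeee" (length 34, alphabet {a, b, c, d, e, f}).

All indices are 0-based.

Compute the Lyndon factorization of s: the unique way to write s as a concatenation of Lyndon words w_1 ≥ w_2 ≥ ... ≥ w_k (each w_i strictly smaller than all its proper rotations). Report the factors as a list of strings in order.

["bd", "aebfcb", "aebcdfcc", "aabfccceaecedbfeee"]

emit factor 1: 'bd' (i=0, period=2)
emit factor 2: 'aebfcb' (i=2, period=6)
emit factor 3: 'aebcdfcc' (i=8, period=8)
emit factor 4: 'aabfccceaecedbfeee' (i=16, period=18)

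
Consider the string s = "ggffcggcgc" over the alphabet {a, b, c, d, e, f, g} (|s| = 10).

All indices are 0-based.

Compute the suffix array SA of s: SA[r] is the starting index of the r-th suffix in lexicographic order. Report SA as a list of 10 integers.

[9, 7, 4, 3, 2, 8, 6, 1, 5, 0]

rank | idx | suffix
   0 |   9 | c
   1 |   7 | cgc
   2 |   4 | cggcgc
   3 |   3 | fcggcgc
   4 |   2 | ffcggcgc
   5 |   8 | gc
   6 |   6 | gcgc
   7 |   1 | gffcggcgc
   8 |   5 | ggcgc
   9 |   0 | ggffcggcgc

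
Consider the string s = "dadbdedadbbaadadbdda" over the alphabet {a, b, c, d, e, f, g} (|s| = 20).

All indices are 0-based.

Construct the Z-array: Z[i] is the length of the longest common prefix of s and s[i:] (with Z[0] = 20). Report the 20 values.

[20, 0, 1, 0, 1, 0, 4, 0, 1, 0, 0, 0, 0, 5, 0, 1, 0, 1, 2, 0]

Z[0]=20
i=1: outside box; Z[1]=0
i=2: outside box; Z[2]=1 scan→box=[2,3)
i=3: outside box; Z[3]=0
i=4: outside box; Z[4]=1 scan→box=[4,5)
i=5: outside box; Z[5]=0
i=6: outside box; Z[6]=4 scan→box=[6,10)
i=7: min(r-i=3, Z[1]=0)=0; Z[7]=0
i=8: min(r-i=2, Z[2]=1)=1; Z[8]=1
i=9: min(r-i=1, Z[3]=0)=0; Z[9]=0
i=10: outside box; Z[10]=0
i=11: outside box; Z[11]=0
i=12: outside box; Z[12]=0
i=13: outside box; Z[13]=5 scan→box=[13,18)
i=14: min(r-i=4, Z[1]=0)=0; Z[14]=0
i=15: min(r-i=3, Z[2]=1)=1; Z[15]=1
i=16: min(r-i=2, Z[3]=0)=0; Z[16]=0
i=17: min(r-i=1, Z[4]=1)=1; Z[17]=1
i=18: outside box; Z[18]=2 scan→box=[18,20)
i=19: min(r-i=1, Z[1]=0)=0; Z[19]=0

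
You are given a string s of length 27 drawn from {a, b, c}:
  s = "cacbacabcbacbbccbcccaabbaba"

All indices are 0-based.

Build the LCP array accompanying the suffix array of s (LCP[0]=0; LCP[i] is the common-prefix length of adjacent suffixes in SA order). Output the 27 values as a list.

[0, 1, 1, 2, 2, 1, 2, 3, 0, 2, 2, 3, 1, 2, 1, 2, 3, 0, 2, 2, 1, 4, 2, 2, 1, 2, 2]

sorted suffixes:
  #0 SA[0]=26  'a'
  #1 SA[1]=20  'aabbaba'
  #2 SA[2]=24  'aba'
  #3 SA[3]=21  'abbaba'
  #4 SA[4]=6  'abcbacbbccbcccaabbaba'
  #5 SA[5]=4  'acabcbacbbccbcccaabbaba'
  #6 SA[6]=1  'acbacabcbacbbccbcccaabbaba'
  #7 SA[7]=10  'acbbccbcccaabbaba'
  #8 SA[8]=25  'ba'
  #9 SA[9]=23  'baba'
  #10 SA[10]=3  'bacabcbacbbccbcccaabbaba'
  #11 SA[11]=9  'bacbbccbcccaabbaba'
  #12 SA[12]=22  'bbaba'
  #13 SA[13]=12  'bbccbcccaabbaba'
  #14 SA[14]=7  'bcbacbbccbcccaabbaba'
  #15 SA[15]=13  'bccbcccaabbaba'
  #16 SA[16]=16  'bcccaabbaba'
  #17 SA[17]=19  'caabbaba'
  #18 SA[18]=5  'cabcbacbbccbcccaabbaba'
  #19 SA[19]=0  'cacbacabcbacbbccbcccaabbaba'
  #20 SA[20]=2  'cbacabcbacbbccbcccaabbaba'
  #21 SA[21]=8  'cbacbbccbcccaabbaba'
  #22 SA[22]=11  'cbbccbcccaabbaba'
  #23 SA[23]=15  'cbcccaabbaba'
  #24 SA[24]=18  'ccaabbaba'
  #25 SA[25]=14  'ccbcccaabbaba'
  #26 SA[26]=17  'cccaabbaba'

SA = [26, 20, 24, 21, 6, 4, 1, 10, 25, 23, 3, 9, 22, 12, 7, 13, 16, 19, 5, 0, 2, 8, 11, 15, 18, 14, 17]
[i] adj suffixes → lcp
  [1] 26/20 → 1 ('a')
  [2] 20/24 → 1 ('a')
  [3] 24/21 → 2 ('ab')
  [4] 21/6 → 2 ('ab')
  [5] 6/4 → 1 ('a')
  [6] 4/1 → 2 ('ac')
  [7] 1/10 → 3 ('acb')
  [8] 10/25 → 0 ('')
  [9] 25/23 → 2 ('ba')
  [10] 23/3 → 2 ('ba')
  [11] 3/9 → 3 ('bac')
  [12] 9/22 → 1 ('b')
  [13] 22/12 → 2 ('bb')
  [14] 12/7 → 1 ('b')
  [15] 7/13 → 2 ('bc')
  [16] 13/16 → 3 ('bcc')
  [17] 16/19 → 0 ('')
  [18] 19/5 → 2 ('ca')
  [19] 5/0 → 2 ('ca')
  [20] 0/2 → 1 ('c')
  [21] 2/8 → 4 ('cbac')
  [22] 8/11 → 2 ('cb')
  [23] 11/15 → 2 ('cb')
  [24] 15/18 → 1 ('c')
  [25] 18/14 → 2 ('cc')
  [26] 14/17 → 2 ('cc')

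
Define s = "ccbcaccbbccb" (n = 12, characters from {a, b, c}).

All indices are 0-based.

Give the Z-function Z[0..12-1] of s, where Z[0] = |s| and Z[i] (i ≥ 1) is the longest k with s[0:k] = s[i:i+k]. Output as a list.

Z[0]=12
i=1: fresh scan; Z[1]=1 scan→box=[1,2)
i=2: fresh scan; Z[2]=0
i=3: fresh scan; Z[3]=1 scan→box=[3,4)
i=4: fresh scan; Z[4]=0
i=5: fresh scan; Z[5]=3 scan→box=[5,8)
i=6: min(r-i=2, Z[1]=1)=1; Z[6]=1
i=7: min(r-i=1, Z[2]=0)=0; Z[7]=0
i=8: fresh scan; Z[8]=0
i=9: fresh scan; Z[9]=3 scan→box=[9,12)
i=10: min(r-i=2, Z[1]=1)=1; Z[10]=1
i=11: min(r-i=1, Z[2]=0)=0; Z[11]=0

[12, 1, 0, 1, 0, 3, 1, 0, 0, 3, 1, 0]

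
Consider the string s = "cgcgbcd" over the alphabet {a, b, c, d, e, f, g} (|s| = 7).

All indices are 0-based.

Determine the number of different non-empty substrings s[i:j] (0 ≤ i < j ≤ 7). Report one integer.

rank | idx | suffix
   0 |   4 | bcd
   1 |   5 | cd
   2 |   2 | cgbcd
   3 |   0 | cgcgbcd
   4 |   6 | d
   5 |   3 | gbcd
   6 |   1 | gcgbcd

SA = [4, 5, 2, 0, 6, 3, 1]
i: (SA[i-1],SA[i]) lcp shared
  1: (4,5) 0 ''
  2: (5,2) 1 'c'
  3: (2,0) 2 'cg'
  4: (0,6) 0 ''
  5: (6,3) 0 ''
  6: (3,1) 1 'g'

n(n+1)/2 = 7·8/2 = 28
Σ LCP = 0 + 0 + 1 + 2 + 0 + 0 + 1 = 4
distinct = 28 − 4 = 24

24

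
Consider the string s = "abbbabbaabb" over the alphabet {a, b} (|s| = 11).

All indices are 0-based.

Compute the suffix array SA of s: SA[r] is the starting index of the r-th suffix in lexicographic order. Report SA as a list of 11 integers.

[7, 8, 4, 0, 10, 6, 3, 9, 5, 2, 1]

rank→(start, suffix):
  0 → (7, 'aabb')
  1 → (8, 'abb')
  2 → (4, 'abbaabb')
  3 → (0, 'abbbabbaabb')
  4 → (10, 'b')
  5 → (6, 'baabb')
  6 → (3, 'babbaabb')
  7 → (9, 'bb')
  8 → (5, 'bbaabb')
  9 → (2, 'bbabbaabb')
  10 → (1, 'bbbabbaabb')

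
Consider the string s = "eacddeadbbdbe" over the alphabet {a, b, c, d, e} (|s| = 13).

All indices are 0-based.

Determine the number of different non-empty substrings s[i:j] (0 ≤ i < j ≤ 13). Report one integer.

81

rank→(start, suffix):
  0 → (1, 'acddeadbbdbe')
  1 → (6, 'adbbdbe')
  2 → (8, 'bbdbe')
  3 → (9, 'bdbe')
  4 → (11, 'be')
  5 → (2, 'cddeadbbdbe')
  6 → (7, 'dbbdbe')
  7 → (10, 'dbe')
  8 → (3, 'ddeadbbdbe')
  9 → (4, 'deadbbdbe')
  10 → (12, 'e')
  11 → (0, 'eacddeadbbdbe')
  12 → (5, 'eadbbdbe')

SA = [1, 6, 8, 9, 11, 2, 7, 10, 3, 4, 12, 0, 5]
i: (SA[i-1],SA[i]) lcp shared
  1: (1,6) 1 'a'
  2: (6,8) 0 ''
  3: (8,9) 1 'b'
  4: (9,11) 1 'b'
  5: (11,2) 0 ''
  6: (2,7) 0 ''
  7: (7,10) 2 'db'
  8: (10,3) 1 'd'
  9: (3,4) 1 'd'
  10: (4,12) 0 ''
  11: (12,0) 1 'e'
  12: (0,5) 2 'ea'

n(n+1)/2 = 13·14/2 = 91
Σ LCP = 0 + 1 + 0 + 1 + 1 + 0 + 0 + 2 + 1 + 1 + 0 + 1 + 2 = 10
distinct = 91 − 10 = 81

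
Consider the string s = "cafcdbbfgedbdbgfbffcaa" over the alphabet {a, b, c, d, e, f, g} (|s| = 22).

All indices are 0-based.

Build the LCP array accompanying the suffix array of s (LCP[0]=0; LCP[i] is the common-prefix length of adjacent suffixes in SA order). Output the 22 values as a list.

sorted suffixes:
  #0 SA[0]=21  'a'
  #1 SA[1]=20  'aa'
  #2 SA[2]=1  'afcdbbfgedbdbgfbffcaa'
  #3 SA[3]=5  'bbfgedbdbgfbffcaa'
  #4 SA[4]=11  'bdbgfbffcaa'
  #5 SA[5]=16  'bffcaa'
  #6 SA[6]=6  'bfgedbdbgfbffcaa'
  #7 SA[7]=13  'bgfbffcaa'
  #8 SA[8]=19  'caa'
  #9 SA[9]=0  'cafcdbbfgedbdbgfbffcaa'
  #10 SA[10]=3  'cdbbfgedbdbgfbffcaa'
  #11 SA[11]=4  'dbbfgedbdbgfbffcaa'
  #12 SA[12]=10  'dbdbgfbffcaa'
  #13 SA[13]=12  'dbgfbffcaa'
  #14 SA[14]=9  'edbdbgfbffcaa'
  #15 SA[15]=15  'fbffcaa'
  #16 SA[16]=18  'fcaa'
  #17 SA[17]=2  'fcdbbfgedbdbgfbffcaa'
  #18 SA[18]=17  'ffcaa'
  #19 SA[19]=7  'fgedbdbgfbffcaa'
  #20 SA[20]=8  'gedbdbgfbffcaa'
  #21 SA[21]=14  'gfbffcaa'

SA = [21, 20, 1, 5, 11, 16, 6, 13, 19, 0, 3, 4, 10, 12, 9, 15, 18, 2, 17, 7, 8, 14]
[i] adj suffixes → lcp
  [1] 21/20 → 1 ('a')
  [2] 20/1 → 1 ('a')
  [3] 1/5 → 0 ('')
  [4] 5/11 → 1 ('b')
  [5] 11/16 → 1 ('b')
  [6] 16/6 → 2 ('bf')
  [7] 6/13 → 1 ('b')
  [8] 13/19 → 0 ('')
  [9] 19/0 → 2 ('ca')
  [10] 0/3 → 1 ('c')
  [11] 3/4 → 0 ('')
  [12] 4/10 → 2 ('db')
  [13] 10/12 → 2 ('db')
  [14] 12/9 → 0 ('')
  [15] 9/15 → 0 ('')
  [16] 15/18 → 1 ('f')
  [17] 18/2 → 2 ('fc')
  [18] 2/17 → 1 ('f')
  [19] 17/7 → 1 ('f')
  [20] 7/8 → 0 ('')
  [21] 8/14 → 1 ('g')

[0, 1, 1, 0, 1, 1, 2, 1, 0, 2, 1, 0, 2, 2, 0, 0, 1, 2, 1, 1, 0, 1]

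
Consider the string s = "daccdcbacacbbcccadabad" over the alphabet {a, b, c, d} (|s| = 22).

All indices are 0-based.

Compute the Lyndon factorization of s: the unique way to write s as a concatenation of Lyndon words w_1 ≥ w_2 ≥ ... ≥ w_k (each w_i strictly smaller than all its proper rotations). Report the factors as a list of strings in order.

emit factor 1: 'd' (i=0, period=1)
emit factor 2: 'accdcb' (i=1, period=6)
emit factor 3: 'acacbbcccad' (i=7, period=11)
emit factor 4: 'abad' (i=18, period=4)

["d", "accdcb", "acacbbcccad", "abad"]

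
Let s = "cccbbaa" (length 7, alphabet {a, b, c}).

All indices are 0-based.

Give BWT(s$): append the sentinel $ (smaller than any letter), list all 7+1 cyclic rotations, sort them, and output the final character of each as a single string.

rank  rotation  last
    0  $cccbbaa  a
    1  a$cccbba  a
    2  aa$cccbb  b
    3  baa$cccb  b
    4  bbaa$ccc  c
    5  cbbaa$cc  c
    6  ccbbaa$c  c
    7  cccbbaa$  $

aabbccc$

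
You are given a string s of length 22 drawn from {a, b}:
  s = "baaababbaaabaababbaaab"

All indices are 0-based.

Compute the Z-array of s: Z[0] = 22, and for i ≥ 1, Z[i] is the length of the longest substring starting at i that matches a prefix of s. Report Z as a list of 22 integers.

[22, 0, 0, 0, 2, 0, 1, 6, 0, 0, 0, 3, 0, 0, 2, 0, 1, 5, 0, 0, 0, 1]

Z[0]=22
i=1: fresh scan; Z[1]=0
i=2: fresh scan; Z[2]=0
i=3: fresh scan; Z[3]=0
i=4: fresh scan; Z[4]=2 scan→box=[4,6)
i=5: min(r-i=1, Z[1]=0)=0; Z[5]=0
i=6: fresh scan; Z[6]=1 scan→box=[6,7)
i=7: fresh scan; Z[7]=6 scan→box=[7,13)
i=8: min(r-i=5, Z[1]=0)=0; Z[8]=0
i=9: min(r-i=4, Z[2]=0)=0; Z[9]=0
i=10: min(r-i=3, Z[3]=0)=0; Z[10]=0
i=11: min(r-i=2, Z[4]=2)=2; Z[11]=3 scan→box=[11,14)
i=12: min(r-i=2, Z[1]=0)=0; Z[12]=0
i=13: min(r-i=1, Z[2]=0)=0; Z[13]=0
i=14: fresh scan; Z[14]=2 scan→box=[14,16)
i=15: min(r-i=1, Z[1]=0)=0; Z[15]=0
i=16: fresh scan; Z[16]=1 scan→box=[16,17)
i=17: fresh scan; Z[17]=5 scan→box=[17,22)
i=18: min(r-i=4, Z[1]=0)=0; Z[18]=0
i=19: min(r-i=3, Z[2]=0)=0; Z[19]=0
i=20: min(r-i=2, Z[3]=0)=0; Z[20]=0
i=21: min(r-i=1, Z[4]=2)=1; Z[21]=1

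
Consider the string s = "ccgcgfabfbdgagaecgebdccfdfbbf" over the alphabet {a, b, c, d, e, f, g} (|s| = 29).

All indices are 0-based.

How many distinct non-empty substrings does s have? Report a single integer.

rank | idx | suffix
   0 |   6 | abfbdgagaecgebdccfdfbbf
   1 |  14 | aecgebdccfdfbbf
   2 |  12 | agaecgebdccfdfbbf
   3 |  26 | bbf
   4 |  19 | bdccfdfbbf
   5 |   9 | bdgagaecgebdccfdfbbf
   6 |  27 | bf
   7 |   7 | bfbdgagaecgebdccfdfbbf
   8 |  21 | ccfdfbbf
   9 |   0 | ccgcgfabfbdgagaecgebdccfdfbbf
  10 |  22 | cfdfbbf
  11 |   1 | cgcgfabfbdgagaecgebdccfdfbbf
  12 |  16 | cgebdccfdfbbf
  13 |   3 | cgfabfbdgagaecgebdccfdfbbf
  14 |  20 | dccfdfbbf
  15 |  24 | dfbbf
  16 |  10 | dgagaecgebdccfdfbbf
  17 |  18 | ebdccfdfbbf
  18 |  15 | ecgebdccfdfbbf
  19 |  28 | f
  20 |   5 | fabfbdgagaecgebdccfdfbbf
  21 |  25 | fbbf
  22 |   8 | fbdgagaecgebdccfdfbbf
  23 |  23 | fdfbbf
  24 |  13 | gaecgebdccfdfbbf
  25 |  11 | gagaecgebdccfdfbbf
  26 |   2 | gcgfabfbdgagaecgebdccfdfbbf
  27 |  17 | gebdccfdfbbf
  28 |   4 | gfabfbdgagaecgebdccfdfbbf

SA = [6, 14, 12, 26, 19, 9, 27, 7, 21, 0, 22, 1, 16, 3, 20, 24, 10, 18, 15, 28, 5, 25, 8, 23, 13, 11, 2, 17, 4]
i: (SA[i-1],SA[i]) lcp shared
  1: (6,14) 1 'a'
  2: (14,12) 1 'a'
  3: (12,26) 0 ''
  4: (26,19) 1 'b'
  5: (19,9) 2 'bd'
  6: (9,27) 1 'b'
  7: (27,7) 2 'bf'
  8: (7,21) 0 ''
  9: (21,0) 2 'cc'
  10: (0,22) 1 'c'
  11: (22,1) 1 'c'
  12: (1,16) 2 'cg'
  13: (16,3) 2 'cg'
  14: (3,20) 0 ''
  15: (20,24) 1 'd'
  16: (24,10) 1 'd'
  17: (10,18) 0 ''
  18: (18,15) 1 'e'
  19: (15,28) 0 ''
  20: (28,5) 1 'f'
  21: (5,25) 1 'f'
  22: (25,8) 2 'fb'
  23: (8,23) 1 'f'
  24: (23,13) 0 ''
  25: (13,11) 2 'ga'
  26: (11,2) 1 'g'
  27: (2,17) 1 'g'
  28: (17,4) 1 'g'

n(n+1)/2 = 29·30/2 = 435
Σ LCP = 0 + 1 + 1 + 0 + 1 + 2 + 1 + 2 + 0 + 2 + 1 + 1 + 2 + 2 + 0 + 1 + 1 + 0 + 1 + 0 + 1 + 1 + 2 + 1 + 0 + 2 + 1 + 1 + 1 = 29
distinct = 435 − 29 = 406

406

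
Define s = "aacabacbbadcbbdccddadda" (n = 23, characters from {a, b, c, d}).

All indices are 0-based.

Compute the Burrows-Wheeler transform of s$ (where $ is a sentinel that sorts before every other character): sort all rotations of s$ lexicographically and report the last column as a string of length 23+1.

rank  rotation                  last
    0  $aacabacbbadcbbdccddadda  a
    1  a$aacabacbbadcbbdccddadd  d
    2  aacabacbbadcbbdccddadda$  $
    3  abacbbadcbbdccddadda$aac  c
    4  acabacbbadcbbdccddadda$a  a
    5  acbbadcbbdccddadda$aacab  b
    6  adcbbdccddadda$aacabacbb  b
    7  adda$aacabacbbadcbbdccdd  d
    8  bacbbadcbbdccddadda$aaca  a
    9  badcbbdccddadda$aacabacb  b
   10  bbadcbbdccddadda$aacabac  c
   11  bbdccddadda$aacabacbbadc  c
   12  bdccddadda$aacabacbbadcb  b
   13  cabacbbadcbbdccddadda$aa  a
   14  cbbadcbbdccddadda$aacaba  a
   15  cbbdccddadda$aacabacbbad  d
   16  ccddadda$aacabacbbadcbbd  d
   17  cddadda$aacabacbbadcbbdc  c
   18  da$aacabacbbadcbbdccddad  d
   19  dadda$aacabacbbadcbbdccd  d
   20  dcbbdccddadda$aacabacbba  a
   21  dccddadda$aacabacbbadcbb  b
   22  dda$aacabacbbadcbbdccdda  a
   23  ddadda$aacabacbbadcbbdcc  c

ad$cabbdabccbaaddcddabac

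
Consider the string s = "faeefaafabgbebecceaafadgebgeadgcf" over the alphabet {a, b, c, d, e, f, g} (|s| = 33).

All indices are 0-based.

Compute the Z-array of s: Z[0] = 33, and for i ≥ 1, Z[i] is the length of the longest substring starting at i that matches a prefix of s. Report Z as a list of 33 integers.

Z[0]=33
i=1: i≥r, start 0; Z[1]=0
i=2: i≥r, start 0; Z[2]=0
i=3: i≥r, start 0; Z[3]=0
i=4: i≥r, start 0; Z[4]=2 grow→box=[4,6)
i=5: min(r-i=1, Z[1]=0)=0; Z[5]=0
i=6: i≥r, start 0; Z[6]=0
i=7: i≥r, start 0; Z[7]=2 grow→box=[7,9)
i=8: min(r-i=1, Z[1]=0)=0; Z[8]=0
i=9: i≥r, start 0; Z[9]=0
i=10: i≥r, start 0; Z[10]=0
i=11: i≥r, start 0; Z[11]=0
i=12: i≥r, start 0; Z[12]=0
i=13: i≥r, start 0; Z[13]=0
i=14: i≥r, start 0; Z[14]=0
i=15: i≥r, start 0; Z[15]=0
i=16: i≥r, start 0; Z[16]=0
i=17: i≥r, start 0; Z[17]=0
i=18: i≥r, start 0; Z[18]=0
i=19: i≥r, start 0; Z[19]=0
i=20: i≥r, start 0; Z[20]=2 grow→box=[20,22)
i=21: min(r-i=1, Z[1]=0)=0; Z[21]=0
i=22: i≥r, start 0; Z[22]=0
i=23: i≥r, start 0; Z[23]=0
i=24: i≥r, start 0; Z[24]=0
i=25: i≥r, start 0; Z[25]=0
i=26: i≥r, start 0; Z[26]=0
i=27: i≥r, start 0; Z[27]=0
i=28: i≥r, start 0; Z[28]=0
i=29: i≥r, start 0; Z[29]=0
i=30: i≥r, start 0; Z[30]=0
i=31: i≥r, start 0; Z[31]=0
i=32: i≥r, start 0; Z[32]=1 grow→box=[32,33)

[33, 0, 0, 0, 2, 0, 0, 2, 0, 0, 0, 0, 0, 0, 0, 0, 0, 0, 0, 0, 2, 0, 0, 0, 0, 0, 0, 0, 0, 0, 0, 0, 1]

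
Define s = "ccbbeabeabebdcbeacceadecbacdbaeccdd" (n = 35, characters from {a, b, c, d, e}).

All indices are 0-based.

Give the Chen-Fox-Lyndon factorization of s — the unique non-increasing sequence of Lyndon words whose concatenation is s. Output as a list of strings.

["c", "c", "bbe", "abeabebdcbeacceadecbacdbaeccdd"]

emit factor 1: 'c' (i=0, period=1)
emit factor 2: 'c' (i=1, period=1)
emit factor 3: 'bbe' (i=2, period=3)
emit factor 4: 'abeabebdcbeacceadecbacdbaeccdd' (i=5, period=30)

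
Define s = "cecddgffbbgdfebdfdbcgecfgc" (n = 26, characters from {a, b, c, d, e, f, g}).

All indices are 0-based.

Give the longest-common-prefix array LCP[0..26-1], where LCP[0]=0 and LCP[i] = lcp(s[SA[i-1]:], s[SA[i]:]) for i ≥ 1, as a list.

[0, 1, 1, 1, 0, 1, 1, 1, 1, 0, 1, 1, 2, 1, 0, 1, 2, 0, 1, 1, 1, 1, 0, 1, 1, 1]

sorted suffixes:
  #0 SA[0]=8  'bbgdfebdfdbcgecfgc'
  #1 SA[1]=18  'bcgecfgc'
  #2 SA[2]=14  'bdfdbcgecfgc'
  #3 SA[3]=9  'bgdfebdfdbcgecfgc'
  #4 SA[4]=25  'c'
  #5 SA[5]=2  'cddgffbbgdfebdfdbcgecfgc'
  #6 SA[6]=0  'cecddgffbbgdfebdfdbcgecfgc'
  #7 SA[7]=22  'cfgc'
  #8 SA[8]=19  'cgecfgc'
  #9 SA[9]=17  'dbcgecfgc'
  #10 SA[10]=3  'ddgffbbgdfebdfdbcgecfgc'
  #11 SA[11]=15  'dfdbcgecfgc'
  #12 SA[12]=11  'dfebdfdbcgecfgc'
  #13 SA[13]=4  'dgffbbgdfebdfdbcgecfgc'
  #14 SA[14]=13  'ebdfdbcgecfgc'
  #15 SA[15]=1  'ecddgffbbgdfebdfdbcgecfgc'
  #16 SA[16]=21  'ecfgc'
  #17 SA[17]=7  'fbbgdfebdfdbcgecfgc'
  #18 SA[18]=16  'fdbcgecfgc'
  #19 SA[19]=12  'febdfdbcgecfgc'
  #20 SA[20]=6  'ffbbgdfebdfdbcgecfgc'
  #21 SA[21]=23  'fgc'
  #22 SA[22]=24  'gc'
  #23 SA[23]=10  'gdfebdfdbcgecfgc'
  #24 SA[24]=20  'gecfgc'
  #25 SA[25]=5  'gffbbgdfebdfdbcgecfgc'

SA = [8, 18, 14, 9, 25, 2, 0, 22, 19, 17, 3, 15, 11, 4, 13, 1, 21, 7, 16, 12, 6, 23, 24, 10, 20, 5]
[i] adj suffixes → lcp
  [1] 8/18 → 1 ('b')
  [2] 18/14 → 1 ('b')
  [3] 14/9 → 1 ('b')
  [4] 9/25 → 0 ('')
  [5] 25/2 → 1 ('c')
  [6] 2/0 → 1 ('c')
  [7] 0/22 → 1 ('c')
  [8] 22/19 → 1 ('c')
  [9] 19/17 → 0 ('')
  [10] 17/3 → 1 ('d')
  [11] 3/15 → 1 ('d')
  [12] 15/11 → 2 ('df')
  [13] 11/4 → 1 ('d')
  [14] 4/13 → 0 ('')
  [15] 13/1 → 1 ('e')
  [16] 1/21 → 2 ('ec')
  [17] 21/7 → 0 ('')
  [18] 7/16 → 1 ('f')
  [19] 16/12 → 1 ('f')
  [20] 12/6 → 1 ('f')
  [21] 6/23 → 1 ('f')
  [22] 23/24 → 0 ('')
  [23] 24/10 → 1 ('g')
  [24] 10/20 → 1 ('g')
  [25] 20/5 → 1 ('g')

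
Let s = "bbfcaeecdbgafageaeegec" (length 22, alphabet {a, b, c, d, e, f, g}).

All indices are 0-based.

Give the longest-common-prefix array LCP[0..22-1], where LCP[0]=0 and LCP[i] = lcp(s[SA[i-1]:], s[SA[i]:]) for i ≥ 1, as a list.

[0, 3, 1, 1, 0, 1, 1, 0, 1, 1, 0, 0, 1, 2, 1, 2, 1, 0, 1, 0, 1, 2]

rank→(start, suffix):
  0 → (4, 'aeecdbgafageaeegec')
  1 → (16, 'aeegec')
  2 → (11, 'afageaeegec')
  3 → (13, 'ageaeegec')
  4 → (0, 'bbfcaeecdbgafageaeegec')
  5 → (1, 'bfcaeecdbgafageaeegec')
  6 → (9, 'bgafageaeegec')
  7 → (21, 'c')
  8 → (3, 'caeecdbgafageaeegec')
  9 → (7, 'cdbgafageaeegec')
  10 → (8, 'dbgafageaeegec')
  11 → (15, 'eaeegec')
  12 → (20, 'ec')
  13 → (6, 'ecdbgafageaeegec')
  14 → (5, 'eecdbgafageaeegec')
  15 → (17, 'eegec')
  16 → (18, 'egec')
  17 → (12, 'fageaeegec')
  18 → (2, 'fcaeecdbgafageaeegec')
  19 → (10, 'gafageaeegec')
  20 → (14, 'geaeegec')
  21 → (19, 'gec')

SA = [4, 16, 11, 13, 0, 1, 9, 21, 3, 7, 8, 15, 20, 6, 5, 17, 18, 12, 2, 10, 14, 19]
rank  pair      lcp
   1  s[4:],s[16:]  3  'aee'
   2  s[16:],s[11:]  1  'a'
   3  s[11:],s[13:]  1  'a'
   4  s[13:],s[0:]  0  ''
   5  s[0:],s[1:]  1  'b'
   6  s[1:],s[9:]  1  'b'
   7  s[9:],s[21:]  0  ''
   8  s[21:],s[3:]  1  'c'
   9  s[3:],s[7:]  1  'c'
  10  s[7:],s[8:]  0  ''
  11  s[8:],s[15:]  0  ''
  12  s[15:],s[20:]  1  'e'
  13  s[20:],s[6:]  2  'ec'
  14  s[6:],s[5:]  1  'e'
  15  s[5:],s[17:]  2  'ee'
  16  s[17:],s[18:]  1  'e'
  17  s[18:],s[12:]  0  ''
  18  s[12:],s[2:]  1  'f'
  19  s[2:],s[10:]  0  ''
  20  s[10:],s[14:]  1  'g'
  21  s[14:],s[19:]  2  'ge'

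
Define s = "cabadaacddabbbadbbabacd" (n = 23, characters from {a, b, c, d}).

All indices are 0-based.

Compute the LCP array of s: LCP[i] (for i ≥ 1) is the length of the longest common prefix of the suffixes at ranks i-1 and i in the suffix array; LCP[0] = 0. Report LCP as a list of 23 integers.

[0, 1, 3, 2, 1, 3, 1, 2, 0, 2, 2, 3, 1, 3, 2, 0, 1, 2, 0, 1, 2, 1, 1]

rank | idx | suffix
   0 |   5 | aacddabbbadbbabacd
   1 |  18 | abacd
   2 |   1 | abadaacddabbbadbbabacd
   3 |  10 | abbbadbbabacd
   4 |  20 | acd
   5 |   6 | acddabbbadbbabacd
   6 |   3 | adaacddabbbadbbabacd
   7 |  14 | adbbabacd
   8 |  17 | babacd
   9 |  19 | bacd
  10 |   2 | badaacddabbbadbbabacd
  11 |  13 | badbbabacd
  12 |  16 | bbabacd
  13 |  12 | bbadbbabacd
  14 |  11 | bbbadbbabacd
  15 |   0 | cabadaacddabbbadbbabacd
  16 |  21 | cd
  17 |   7 | cddabbbadbbabacd
  18 |  22 | d
  19 |   4 | daacddabbbadbbabacd
  20 |   9 | dabbbadbbabacd
  21 |  15 | dbbabacd
  22 |   8 | ddabbbadbbabacd

SA = [5, 18, 1, 10, 20, 6, 3, 14, 17, 19, 2, 13, 16, 12, 11, 0, 21, 7, 22, 4, 9, 15, 8]
rank  pair      lcp
   1  s[5:],s[18:]  1  'a'
   2  s[18:],s[1:]  3  'aba'
   3  s[1:],s[10:]  2  'ab'
   4  s[10:],s[20:]  1  'a'
   5  s[20:],s[6:]  3  'acd'
   6  s[6:],s[3:]  1  'a'
   7  s[3:],s[14:]  2  'ad'
   8  s[14:],s[17:]  0  ''
   9  s[17:],s[19:]  2  'ba'
  10  s[19:],s[2:]  2  'ba'
  11  s[2:],s[13:]  3  'bad'
  12  s[13:],s[16:]  1  'b'
  13  s[16:],s[12:]  3  'bba'
  14  s[12:],s[11:]  2  'bb'
  15  s[11:],s[0:]  0  ''
  16  s[0:],s[21:]  1  'c'
  17  s[21:],s[7:]  2  'cd'
  18  s[7:],s[22:]  0  ''
  19  s[22:],s[4:]  1  'd'
  20  s[4:],s[9:]  2  'da'
  21  s[9:],s[15:]  1  'd'
  22  s[15:],s[8:]  1  'd'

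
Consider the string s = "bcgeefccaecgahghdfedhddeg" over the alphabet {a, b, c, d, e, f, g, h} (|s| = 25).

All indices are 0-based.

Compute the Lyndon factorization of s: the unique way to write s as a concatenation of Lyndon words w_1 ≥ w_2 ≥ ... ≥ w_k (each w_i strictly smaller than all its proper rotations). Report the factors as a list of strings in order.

emit factor 1: 'bcgeefcc' (i=0, period=8)
emit factor 2: 'aecgahghdfedhddeg' (i=8, period=17)

["bcgeefcc", "aecgahghdfedhddeg"]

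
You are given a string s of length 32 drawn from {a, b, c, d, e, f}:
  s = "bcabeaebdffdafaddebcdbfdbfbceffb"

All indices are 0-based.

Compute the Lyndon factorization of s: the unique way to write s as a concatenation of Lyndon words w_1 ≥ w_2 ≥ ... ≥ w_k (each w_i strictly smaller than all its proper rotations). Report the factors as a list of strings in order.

emit factor 1: 'bc' (i=0, period=2)
emit factor 2: 'abeaebdffdafaddebcdbfdbfbceffb' (i=2, period=30)

["bc", "abeaebdffdafaddebcdbfdbfbceffb"]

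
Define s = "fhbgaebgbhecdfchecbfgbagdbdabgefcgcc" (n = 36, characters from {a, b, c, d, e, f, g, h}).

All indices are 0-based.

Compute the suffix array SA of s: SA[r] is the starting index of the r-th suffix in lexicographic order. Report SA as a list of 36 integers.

[27, 4, 22, 21, 25, 18, 2, 6, 28, 8, 35, 17, 34, 11, 32, 14, 26, 24, 12, 5, 16, 10, 30, 31, 13, 19, 0, 3, 20, 7, 33, 23, 29, 1, 15, 9]

sorted suffixes:
  #0 SA[0]=27  'abgefcgcc'
  #1 SA[1]=4  'aebgbhecdfchecbfgbagdbdabgefcgcc'
  #2 SA[2]=22  'agdbdabgefcgcc'
  #3 SA[3]=21  'bagdbdabgefcgcc'
  #4 SA[4]=25  'bdabgefcgcc'
  #5 SA[5]=18  'bfgbagdbdabgefcgcc'
  #6 SA[6]=2  'bgaebgbhecdfchecbfgbagdbdabgefcgcc'
  #7 SA[7]=6  'bgbhecdfchecbfgbagdbdabgefcgcc'
  #8 SA[8]=28  'bgefcgcc'
  #9 SA[9]=8  'bhecdfchecbfgbagdbdabgefcgcc'
  #10 SA[10]=35  'c'
  #11 SA[11]=17  'cbfgbagdbdabgefcgcc'
  #12 SA[12]=34  'cc'
  #13 SA[13]=11  'cdfchecbfgbagdbdabgefcgcc'
  #14 SA[14]=32  'cgcc'
  #15 SA[15]=14  'checbfgbagdbdabgefcgcc'
  #16 SA[16]=26  'dabgefcgcc'
  #17 SA[17]=24  'dbdabgefcgcc'
  #18 SA[18]=12  'dfchecbfgbagdbdabgefcgcc'
  #19 SA[19]=5  'ebgbhecdfchecbfgbagdbdabgefcgcc'
  #20 SA[20]=16  'ecbfgbagdbdabgefcgcc'
  #21 SA[21]=10  'ecdfchecbfgbagdbdabgefcgcc'
  #22 SA[22]=30  'efcgcc'
  #23 SA[23]=31  'fcgcc'
  #24 SA[24]=13  'fchecbfgbagdbdabgefcgcc'
  #25 SA[25]=19  'fgbagdbdabgefcgcc'
  #26 SA[26]=0  'fhbgaebgbhecdfchecbfgbagdbdabgefcgcc'
  #27 SA[27]=3  'gaebgbhecdfchecbfgbagdbdabgefcgcc'
  #28 SA[28]=20  'gbagdbdabgefcgcc'
  #29 SA[29]=7  'gbhecdfchecbfgbagdbdabgefcgcc'
  #30 SA[30]=33  'gcc'
  #31 SA[31]=23  'gdbdabgefcgcc'
  #32 SA[32]=29  'gefcgcc'
  #33 SA[33]=1  'hbgaebgbhecdfchecbfgbagdbdabgefcgcc'
  #34 SA[34]=15  'hecbfgbagdbdabgefcgcc'
  #35 SA[35]=9  'hecdfchecbfgbagdbdabgefcgcc'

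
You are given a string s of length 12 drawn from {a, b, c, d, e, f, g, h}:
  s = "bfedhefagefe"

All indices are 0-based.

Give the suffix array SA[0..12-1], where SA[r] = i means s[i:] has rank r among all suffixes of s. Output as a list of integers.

[7, 0, 3, 11, 2, 5, 9, 6, 10, 1, 8, 4]

sorted suffixes:
  #0 SA[0]=7  'agefe'
  #1 SA[1]=0  'bfedhefagefe'
  #2 SA[2]=3  'dhefagefe'
  #3 SA[3]=11  'e'
  #4 SA[4]=2  'edhefagefe'
  #5 SA[5]=5  'efagefe'
  #6 SA[6]=9  'efe'
  #7 SA[7]=6  'fagefe'
  #8 SA[8]=10  'fe'
  #9 SA[9]=1  'fedhefagefe'
  #10 SA[10]=8  'gefe'
  #11 SA[11]=4  'hefagefe'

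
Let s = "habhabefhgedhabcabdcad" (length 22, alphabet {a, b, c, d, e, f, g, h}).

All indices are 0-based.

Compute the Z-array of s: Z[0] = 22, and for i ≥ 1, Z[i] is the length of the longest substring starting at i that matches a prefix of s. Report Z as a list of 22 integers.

[22, 0, 0, 3, 0, 0, 0, 0, 1, 0, 0, 0, 3, 0, 0, 0, 0, 0, 0, 0, 0, 0]

Z[0]=22
i=1: fresh scan; Z[1]=0
i=2: fresh scan; Z[2]=0
i=3: fresh scan; Z[3]=3 grow→box=[3,6)
i=4: min(r-i=2, Z[1]=0)=0; Z[4]=0
i=5: min(r-i=1, Z[2]=0)=0; Z[5]=0
i=6: fresh scan; Z[6]=0
i=7: fresh scan; Z[7]=0
i=8: fresh scan; Z[8]=1 grow→box=[8,9)
i=9: fresh scan; Z[9]=0
i=10: fresh scan; Z[10]=0
i=11: fresh scan; Z[11]=0
i=12: fresh scan; Z[12]=3 grow→box=[12,15)
i=13: min(r-i=2, Z[1]=0)=0; Z[13]=0
i=14: min(r-i=1, Z[2]=0)=0; Z[14]=0
i=15: fresh scan; Z[15]=0
i=16: fresh scan; Z[16]=0
i=17: fresh scan; Z[17]=0
i=18: fresh scan; Z[18]=0
i=19: fresh scan; Z[19]=0
i=20: fresh scan; Z[20]=0
i=21: fresh scan; Z[21]=0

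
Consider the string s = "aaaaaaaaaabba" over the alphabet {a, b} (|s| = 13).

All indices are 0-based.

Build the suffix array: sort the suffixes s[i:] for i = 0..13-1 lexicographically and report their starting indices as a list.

rank→(start, suffix):
  0 → (12, 'a')
  1 → (0, 'aaaaaaaaaabba')
  2 → (1, 'aaaaaaaaabba')
  3 → (2, 'aaaaaaaabba')
  4 → (3, 'aaaaaaabba')
  5 → (4, 'aaaaaabba')
  6 → (5, 'aaaaabba')
  7 → (6, 'aaaabba')
  8 → (7, 'aaabba')
  9 → (8, 'aabba')
  10 → (9, 'abba')
  11 → (11, 'ba')
  12 → (10, 'bba')

[12, 0, 1, 2, 3, 4, 5, 6, 7, 8, 9, 11, 10]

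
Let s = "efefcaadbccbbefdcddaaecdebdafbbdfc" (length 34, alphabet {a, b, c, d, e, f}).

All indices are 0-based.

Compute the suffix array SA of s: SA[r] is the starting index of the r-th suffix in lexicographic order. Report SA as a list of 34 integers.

[5, 19, 6, 20, 27, 29, 11, 8, 25, 30, 12, 33, 4, 10, 9, 16, 22, 18, 26, 7, 15, 17, 23, 31, 24, 21, 2, 13, 0, 28, 32, 3, 14, 1]

rank→(start, suffix):
  0 → (5, 'aadbccbbefdcddaaecdebdafbbdfc')
  1 → (19, 'aaecdebdafbbdfc')
  2 → (6, 'adbccbbefdcddaaecdebdafbbdfc')
  3 → (20, 'aecdebdafbbdfc')
  4 → (27, 'afbbdfc')
  5 → (29, 'bbdfc')
  6 → (11, 'bbefdcddaaecdebdafbbdfc')
  7 → (8, 'bccbbefdcddaaecdebdafbbdfc')
  8 → (25, 'bdafbbdfc')
  9 → (30, 'bdfc')
  10 → (12, 'befdcddaaecdebdafbbdfc')
  11 → (33, 'c')
  12 → (4, 'caadbccbbefdcddaaecdebdafbbdfc')
  13 → (10, 'cbbefdcddaaecdebdafbbdfc')
  14 → (9, 'ccbbefdcddaaecdebdafbbdfc')
  15 → (16, 'cddaaecdebdafbbdfc')
  16 → (22, 'cdebdafbbdfc')
  17 → (18, 'daaecdebdafbbdfc')
  18 → (26, 'dafbbdfc')
  19 → (7, 'dbccbbefdcddaaecdebdafbbdfc')
  20 → (15, 'dcddaaecdebdafbbdfc')
  21 → (17, 'ddaaecdebdafbbdfc')
  22 → (23, 'debdafbbdfc')
  23 → (31, 'dfc')
  24 → (24, 'ebdafbbdfc')
  25 → (21, 'ecdebdafbbdfc')
  26 → (2, 'efcaadbccbbefdcddaaecdebdafbbdfc')
  27 → (13, 'efdcddaaecdebdafbbdfc')
  28 → (0, 'efefcaadbccbbefdcddaaecdebdafbbdfc')
  29 → (28, 'fbbdfc')
  30 → (32, 'fc')
  31 → (3, 'fcaadbccbbefdcddaaecdebdafbbdfc')
  32 → (14, 'fdcddaaecdebdafbbdfc')
  33 → (1, 'fefcaadbccbbefdcddaaecdebdafbbdfc')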